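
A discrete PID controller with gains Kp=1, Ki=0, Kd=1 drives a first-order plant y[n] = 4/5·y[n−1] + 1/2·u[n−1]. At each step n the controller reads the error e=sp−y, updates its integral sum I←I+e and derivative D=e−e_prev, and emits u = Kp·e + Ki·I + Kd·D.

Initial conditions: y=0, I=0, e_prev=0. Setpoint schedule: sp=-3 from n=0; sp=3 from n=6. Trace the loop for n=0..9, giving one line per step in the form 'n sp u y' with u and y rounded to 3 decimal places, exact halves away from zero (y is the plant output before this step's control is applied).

(exact arithmetic carried between steps; '≈' marks a value shown rounded to 6 d.p. or computed from one; I and e_prev carry over from the previous line; the table rounds u and y to 3 d.p., halves away from zero)
n=0: y=0, sp=-3, e=sp−y=-3; I=-3, D=e−e_prev=-3; u=1·(-3)+0·(-3)+1·(-3)=-6; next y=4/5·0+1/2·(-6)=-3
n=1: y=-3, sp=-3, e=sp−y=0; I=-3, D=e−e_prev=3; u=1·0+0·(-3)+1·3=3; next y=4/5·(-3)+1/2·3=-0.9
n=2: y=-0.9, sp=-3, e=sp−y=-2.1; I=-5.1, D=e−e_prev=-2.1; u=1·(-2.1)+0·(-5.1)+1·(-2.1)=-4.2; next y=4/5·(-0.9)+1/2·(-4.2)=-2.82
n=3: y=-2.82, sp=-3, e=sp−y=-0.18; I=-5.28, D=e−e_prev=1.92; u=1·(-0.18)+0·(-5.28)+1·1.92=1.74; next y=4/5·(-2.82)+1/2·1.74=-1.386
n=4: y=-1.386, sp=-3, e=sp−y=-1.614; I=-6.894, D=e−e_prev=-1.434; u=1·(-1.614)+0·(-6.894)+1·(-1.434)=-3.048; next y=4/5·(-1.386)+1/2·(-3.048)=-2.6328
n=5: y=-2.6328, sp=-3, e=sp−y=-0.3672; I=-7.2612, D=e−e_prev=1.2468; u=1·(-0.3672)+0·(-7.2612)+1·1.2468=0.8796; next y=4/5·(-2.6328)+1/2·0.8796=-1.66644
n=6: y=-1.66644, sp=3, e=sp−y=4.66644; I=-2.59476, D=e−e_prev=5.03364; u=1·4.66644+0·(-2.59476)+1·5.03364=9.70008; next y=4/5·(-1.66644)+1/2·9.70008=3.516888
n=7: y=3.516888, sp=3, e=sp−y=-0.516888; I=-3.111648, D=e−e_prev=-5.183328; u=1·(-0.516888)+0·(-3.111648)+1·(-5.183328)=-5.700216; next y=4/5·3.516888+1/2·(-5.700216)≈-0.036598
n=8: y≈-0.036598, sp=3, e=sp−y≈3.036598; I≈-0.075050, D=e−e_prev≈3.553486; u=1·3.036598+0·(-0.075050)+1·3.553486≈6.590083; next y=4/5·(-0.036598)+1/2·6.590083≈3.265764
n=9: y≈3.265764, sp=3, e=sp−y≈-0.265764; I≈-0.340814, D=e−e_prev≈-3.302361; u=1·(-0.265764)+0·(-0.340814)+1·(-3.302361)≈-3.568125; next y=4/5·3.265764+1/2·(-3.568125)≈0.828548

0 -3 -6.000 0.000
1 -3 3.000 -3.000
2 -3 -4.200 -0.900
3 -3 1.740 -2.820
4 -3 -3.048 -1.386
5 -3 0.880 -2.633
6 3 9.700 -1.666
7 3 -5.700 3.517
8 3 6.590 -0.037
9 3 -3.568 3.266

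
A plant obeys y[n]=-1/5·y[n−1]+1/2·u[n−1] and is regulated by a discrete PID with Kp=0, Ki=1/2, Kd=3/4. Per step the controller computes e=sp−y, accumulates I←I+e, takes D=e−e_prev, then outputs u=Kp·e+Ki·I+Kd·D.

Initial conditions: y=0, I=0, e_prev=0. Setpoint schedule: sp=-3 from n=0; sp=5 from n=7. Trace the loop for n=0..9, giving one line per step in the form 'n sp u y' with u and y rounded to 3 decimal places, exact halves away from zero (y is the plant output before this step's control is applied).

(exact arithmetic carried between steps; '≈' marks a value shown rounded to 6 d.p. or computed from one; I and e_prev carry over from the previous line; the table rounds u and y to 3 d.p., halves away from zero)
n=0: y=0, sp=-3, e=sp−y=-3; I=-3, D=e−e_prev=-3; u=0·(-3)+1/2·(-3)+3/4·(-3)=-3.75; next y=-1/5·0+1/2·(-3.75)=-1.875
n=1: y=-1.875, sp=-3, e=sp−y=-1.125; I=-4.125, D=e−e_prev=1.875; u=0·(-1.125)+1/2·(-4.125)+3/4·1.875=-0.65625; next y=-1/5·(-1.875)+1/2·(-0.65625)=0.046875
n=2: y=0.046875, sp=-3, e=sp−y=-3.046875; I=-7.171875, D=e−e_prev=-1.921875; u=0·(-3.046875)+1/2·(-7.171875)+3/4·(-1.921875)≈-5.027344; next y=-1/5·0.046875+1/2·(-5.027344)≈-2.523047
n=3: y≈-2.523047, sp=-3, e=sp−y≈-0.476953; I≈-7.648828, D=e−e_prev≈2.569922; u=0·(-0.476953)+1/2·(-7.648828)+3/4·2.569922≈-1.896973; next y=-1/5·(-2.523047)+1/2·(-1.896973)≈-0.443877
n=4: y≈-0.443877, sp=-3, e=sp−y≈-2.556123; I≈-10.204951, D=e−e_prev≈-2.079170; u=0·(-2.556123)+1/2·(-10.204951)+3/4·(-2.079170)≈-6.661853; next y=-1/5·(-0.443877)+1/2·(-6.661853)≈-3.242151
n=5: y≈-3.242151, sp=-3, e=sp−y≈0.242151; I≈-9.962800, D=e−e_prev≈2.798274; u=0·0.242151+1/2·(-9.962800)+3/4·2.798274≈-2.882694; next y=-1/5·(-3.242151)+1/2·(-2.882694)≈-0.792917
n=6: y≈-0.792917, sp=-3, e=sp−y≈-2.207083; I≈-12.169883, D=e−e_prev≈-2.449234; u=0·(-2.207083)+1/2·(-12.169883)+3/4·(-2.449234)≈-7.921867; next y=-1/5·(-0.792917)+1/2·(-7.921867)≈-3.802350
n=7: y≈-3.802350, sp=5, e=sp−y≈8.802350; I≈-3.367533, D=e−e_prev≈11.009433; u=0·8.802350+1/2·(-3.367533)+3/4·11.009433≈6.573308; next y=-1/5·(-3.802350)+1/2·6.573308≈4.047124
n=8: y≈4.047124, sp=5, e=sp−y≈0.952876; I≈-2.414657, D=e−e_prev≈-7.849474; u=0·0.952876+1/2·(-2.414657)+3/4·(-7.849474)≈-7.094434; next y=-1/5·4.047124+1/2·(-7.094434)≈-4.356642
n=9: y≈-4.356642, sp=5, e=sp−y≈9.356642; I≈6.941985, D=e−e_prev≈8.403766; u=0·9.356642+1/2·6.941985+3/4·8.403766≈9.773817; next y=-1/5·(-4.356642)+1/2·9.773817≈5.758237

0 -3 -3.750 0.000
1 -3 -0.656 -1.875
2 -3 -5.027 0.047
3 -3 -1.897 -2.523
4 -3 -6.662 -0.444
5 -3 -2.883 -3.242
6 -3 -7.922 -0.793
7 5 6.573 -3.802
8 5 -7.094 4.047
9 5 9.774 -4.357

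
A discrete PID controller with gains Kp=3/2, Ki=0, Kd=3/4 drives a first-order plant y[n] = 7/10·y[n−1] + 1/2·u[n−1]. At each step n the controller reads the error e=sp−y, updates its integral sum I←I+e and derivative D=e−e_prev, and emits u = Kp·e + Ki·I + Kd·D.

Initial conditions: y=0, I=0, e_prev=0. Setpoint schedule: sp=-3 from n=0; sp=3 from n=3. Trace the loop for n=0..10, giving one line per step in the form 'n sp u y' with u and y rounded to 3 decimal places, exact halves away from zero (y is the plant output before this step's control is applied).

0 -3 -6.750 0.000
1 -3 3.094 -3.375
2 -3 -5.196 -0.816
3 3 15.518 -3.169
4 3 -10.344 5.541
5 3 11.566 -1.293
6 3 -7.444 4.878
7 3 8.851 -0.308
8 3 -5.203 4.210
9 3 6.880 0.345
10 3 -3.525 3.682

(exact arithmetic carried between steps; '≈' marks a value shown rounded to 6 d.p. or computed from one; I and e_prev carry over from the previous line; the table rounds u and y to 3 d.p., halves away from zero)
n=0: y=0, sp=-3, e=sp−y=-3; I=-3, D=e−e_prev=-3; u=3/2·(-3)+0·(-3)+3/4·(-3)=-6.75; next y=7/10·0+1/2·(-6.75)=-3.375
n=1: y=-3.375, sp=-3, e=sp−y=0.375; I=-2.625, D=e−e_prev=3.375; u=3/2·0.375+0·(-2.625)+3/4·3.375=3.09375; next y=7/10·(-3.375)+1/2·3.09375=-0.815625
n=2: y=-0.815625, sp=-3, e=sp−y=-2.184375; I=-4.809375, D=e−e_prev=-2.559375; u=3/2·(-2.184375)+0·(-4.809375)+3/4·(-2.559375)≈-5.196094; next y=7/10·(-0.815625)+1/2·(-5.196094)≈-3.168984
n=3: y≈-3.168984, sp=3, e=sp−y≈6.168984; I≈1.359609, D=e−e_prev≈8.353359; u=3/2·6.168984+0·1.359609+3/4·8.353359≈15.518496; next y=7/10·(-3.168984)+1/2·15.518496≈5.540959
n=4: y≈5.540959, sp=3, e=sp−y≈-2.540959; I≈-1.181350, D=e−e_prev≈-8.709943; u=3/2·(-2.540959)+0·(-1.181350)+3/4·(-8.709943)≈-10.343896; next y=7/10·5.540959+1/2·(-10.343896)≈-1.293277
n=5: y≈-1.293277, sp=3, e=sp−y≈4.293277; I≈3.111927, D=e−e_prev≈6.834236; u=3/2·4.293277+0·3.111927+3/4·6.834236≈11.565592; next y=7/10·(-1.293277)+1/2·11.565592≈4.877502
n=6: y≈4.877502, sp=3, e=sp−y≈-1.877502; I≈1.234425, D=e−e_prev≈-6.170779; u=3/2·(-1.877502)+0·1.234425+3/4·(-6.170779)≈-7.444338; next y=7/10·4.877502+1/2·(-7.444338)≈-0.307917
n=7: y≈-0.307917, sp=3, e=sp−y≈3.307917; I≈4.542342, D=e−e_prev≈5.185419; u=3/2·3.307917+0·4.542342+3/4·5.185419≈8.850940; next y=7/10·(-0.307917)+1/2·8.850940≈4.209928
n=8: y≈4.209928, sp=3, e=sp−y≈-1.209928; I≈3.332414, D=e−e_prev≈-4.517845; u=3/2·(-1.209928)+0·3.332414+3/4·(-4.517845)≈-5.203276; next y=7/10·4.209928+1/2·(-5.203276)≈0.345312
n=9: y≈0.345312, sp=3, e=sp−y≈2.654688; I≈5.987102, D=e−e_prev≈3.864617; u=3/2·2.654688+0·5.987102+3/4·3.864617≈6.880495; next y=7/10·0.345312+1/2·6.880495≈3.681966
n=10: y≈3.681966, sp=3, e=sp−y≈-0.681966; I≈5.305137, D=e−e_prev≈-3.336654; u=3/2·(-0.681966)+0·5.305137+3/4·(-3.336654)≈-3.525439; next y=7/10·3.681966+1/2·(-3.525439)≈0.814656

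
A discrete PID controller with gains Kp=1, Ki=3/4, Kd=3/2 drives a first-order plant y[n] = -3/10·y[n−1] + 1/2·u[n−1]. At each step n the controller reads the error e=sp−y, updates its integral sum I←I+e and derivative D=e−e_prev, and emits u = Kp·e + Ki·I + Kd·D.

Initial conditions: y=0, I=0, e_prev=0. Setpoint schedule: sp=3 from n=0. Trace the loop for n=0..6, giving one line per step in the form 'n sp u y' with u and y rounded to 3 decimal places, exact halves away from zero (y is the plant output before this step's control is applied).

(exact arithmetic carried between steps; '≈' marks a value shown rounded to 6 d.p. or computed from one; I and e_prev carry over from the previous line; the table rounds u and y to 3 d.p., halves away from zero)
n=0: y=0, sp=3, e=sp−y=3; I=3, D=e−e_prev=3; u=1·3+3/4·3+3/2·3=9.75; next y=-3/10·0+1/2·9.75=4.875
n=1: y=4.875, sp=3, e=sp−y=-1.875; I=1.125, D=e−e_prev=-4.875; u=1·(-1.875)+3/4·1.125+3/2·(-4.875)=-8.34375; next y=-3/10·4.875+1/2·(-8.34375)=-5.634375
n=2: y=-5.634375, sp=3, e=sp−y=8.634375; I=9.759375, D=e−e_prev=10.509375; u=1·8.634375+3/4·9.759375+3/2·10.509375≈31.717969; next y=-3/10·(-5.634375)+1/2·31.717969≈17.549297
n=3: y≈17.549297, sp=3, e=sp−y≈-14.549297; I≈-4.789922, D=e−e_prev≈-23.183672; u=1·(-14.549297)+3/4·(-4.789922)+3/2·(-23.183672)≈-52.917246; next y=-3/10·17.549297+1/2·(-52.917246)≈-31.723412
n=4: y≈-31.723412, sp=3, e=sp−y≈34.723412; I≈29.933490, D=e−e_prev≈49.272709; u=1·34.723412+3/4·29.933490+3/2·49.272709≈131.082593; next y=-3/10·(-31.723412)+1/2·131.082593≈75.058320
n=5: y≈75.058320, sp=3, e=sp−y≈-72.058320; I≈-42.124830, D=e−e_prev≈-106.781732; u=1·(-72.058320)+3/4·(-42.124830)+3/2·(-106.781732)≈-263.824541; next y=-3/10·75.058320+1/2·(-263.824541)≈-154.429767
n=6: y≈-154.429767, sp=3, e=sp−y≈157.429767; I≈115.304937, D=e−e_prev≈229.488087; u=1·157.429767+3/4·115.304937+3/2·229.488087≈588.140600; next y=-3/10·(-154.429767)+1/2·588.140600≈340.399230

0 3 9.750 0.000
1 3 -8.344 4.875
2 3 31.718 -5.634
3 3 -52.917 17.549
4 3 131.083 -31.723
5 3 -263.825 75.058
6 3 588.141 -154.430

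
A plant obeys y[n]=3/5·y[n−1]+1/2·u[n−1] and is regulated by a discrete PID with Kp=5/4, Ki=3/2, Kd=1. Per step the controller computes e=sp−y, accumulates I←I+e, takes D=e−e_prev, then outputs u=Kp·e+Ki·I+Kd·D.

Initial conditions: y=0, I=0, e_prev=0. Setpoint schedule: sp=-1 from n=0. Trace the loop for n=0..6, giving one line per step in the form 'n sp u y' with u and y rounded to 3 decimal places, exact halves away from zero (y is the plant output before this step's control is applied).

(exact arithmetic carried between steps; '≈' marks a value shown rounded to 6 d.p. or computed from one; I and e_prev carry over from the previous line; the table rounds u and y to 3 d.p., halves away from zero)
n=0: y=0, sp=-1, e=sp−y=-1; I=-1, D=e−e_prev=-1; u=5/4·(-1)+3/2·(-1)+1·(-1)=-3.75; next y=3/5·0+1/2·(-3.75)=-1.875
n=1: y=-1.875, sp=-1, e=sp−y=0.875; I=-0.125, D=e−e_prev=1.875; u=5/4·0.875+3/2·(-0.125)+1·1.875=2.78125; next y=3/5·(-1.875)+1/2·2.78125=0.265625
n=2: y=0.265625, sp=-1, e=sp−y=-1.265625; I=-1.390625, D=e−e_prev=-2.140625; u=5/4·(-1.265625)+3/2·(-1.390625)+1·(-2.140625)≈-5.808594; next y=3/5·0.265625+1/2·(-5.808594)≈-2.744922
n=3: y≈-2.744922, sp=-1, e=sp−y≈1.744922; I≈0.354297, D=e−e_prev≈3.010547; u=5/4·1.744922+3/2·0.354297+1·3.010547≈5.723145; next y=3/5·(-2.744922)+1/2·5.723145≈1.214619
n=4: y≈1.214619, sp=-1, e=sp−y≈-2.214619; I≈-1.860322, D=e−e_prev≈-3.959541; u=5/4·(-2.214619)+3/2·(-1.860322)+1·(-3.959541)≈-9.518298; next y=3/5·1.214619+1/2·(-9.518298)≈-4.030378
n=5: y≈-4.030378, sp=-1, e=sp−y≈3.030378; I≈1.170055, D=e−e_prev≈5.244997; u=5/4·3.030378+3/2·1.170055+1·5.244997≈10.788052; next y=3/5·(-4.030378)+1/2·10.788052≈2.975799
n=6: y≈2.975799, sp=-1, e=sp−y≈-3.975799; I≈-2.805744, D=e−e_prev≈-7.006177; u=5/4·(-3.975799)+3/2·(-2.805744)+1·(-7.006177)≈-16.184542; next y=3/5·2.975799+1/2·(-16.184542)≈-6.306792

0 -1 -3.750 0.000
1 -1 2.781 -1.875
2 -1 -5.809 0.266
3 -1 5.723 -2.745
4 -1 -9.518 1.215
5 -1 10.788 -4.030
6 -1 -16.185 2.976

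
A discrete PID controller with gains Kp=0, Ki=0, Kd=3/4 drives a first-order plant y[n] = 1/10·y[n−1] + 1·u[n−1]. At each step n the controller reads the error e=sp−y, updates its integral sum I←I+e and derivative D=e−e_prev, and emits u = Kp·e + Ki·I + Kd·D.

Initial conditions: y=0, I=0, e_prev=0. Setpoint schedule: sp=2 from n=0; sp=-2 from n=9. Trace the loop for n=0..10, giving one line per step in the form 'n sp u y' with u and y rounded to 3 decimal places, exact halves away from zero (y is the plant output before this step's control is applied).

(exact arithmetic carried between steps; '≈' marks a value shown rounded to 6 d.p. or computed from one; I and e_prev carry over from the previous line; the table rounds u and y to 3 d.p., halves away from zero)
n=0: y=0, sp=2, e=sp−y=2; I=2, D=e−e_prev=2; u=0·2+0·2+3/4·2=1.5; next y=1/10·0+1·1.5=1.5
n=1: y=1.5, sp=2, e=sp−y=0.5; I=2.5, D=e−e_prev=-1.5; u=0·0.5+0·2.5+3/4·(-1.5)=-1.125; next y=1/10·1.5+1·(-1.125)=-0.975
n=2: y=-0.975, sp=2, e=sp−y=2.975; I=5.475, D=e−e_prev=2.475; u=0·2.975+0·5.475+3/4·2.475=1.85625; next y=1/10·(-0.975)+1·1.85625=1.75875
n=3: y=1.75875, sp=2, e=sp−y=0.24125; I=5.71625, D=e−e_prev=-2.73375; u=0·0.24125+0·5.71625+3/4·(-2.73375)≈-2.050313; next y=1/10·1.75875+1·(-2.050313)≈-1.874438
n=4: y≈-1.874438, sp=2, e=sp−y≈3.874438; I≈9.590688, D=e−e_prev≈3.633188; u=0·3.874438+0·9.590688+3/4·3.633188≈2.724891; next y=1/10·(-1.874438)+1·2.724891≈2.537447
n=5: y≈2.537447, sp=2, e=sp−y≈-0.537447; I≈9.053241, D=e−e_prev≈-4.411884; u=0·(-0.537447)+0·9.053241+3/4·(-4.411884)≈-3.308913; next y=1/10·2.537447+1·(-3.308913)≈-3.055169
n=6: y≈-3.055169, sp=2, e=sp−y≈5.055169; I≈14.108409, D=e−e_prev≈5.592615; u=0·5.055169+0·14.108409+3/4·5.592615≈4.194462; next y=1/10·(-3.055169)+1·4.194462≈3.888945
n=7: y≈3.888945, sp=2, e=sp−y≈-1.888945; I≈12.219464, D=e−e_prev≈-6.944113; u=0·(-1.888945)+0·12.219464+3/4·(-6.944113)≈-5.208085; next y=1/10·3.888945+1·(-5.208085)≈-4.819191
n=8: y≈-4.819191, sp=2, e=sp−y≈6.819191; I≈19.038655, D=e−e_prev≈8.708135; u=0·6.819191+0·19.038655+3/4·8.708135≈6.531101; next y=1/10·(-4.819191)+1·6.531101≈6.049182
n=9: y≈6.049182, sp=-2, e=sp−y≈-8.049182; I≈10.989473, D=e−e_prev≈-14.868373; u=0·(-8.049182)+0·10.989473+3/4·(-14.868373)≈-11.151280; next y=1/10·6.049182+1·(-11.151280)≈-10.546361
n=10: y≈-10.546361, sp=-2, e=sp−y≈8.546361; I≈19.535834, D=e−e_prev≈16.595544; u=0·8.546361+0·19.535834+3/4·16.595544≈12.446658; next y=1/10·(-10.546361)+1·12.446658≈11.392022

0 2 1.500 0.000
1 2 -1.125 1.500
2 2 1.856 -0.975
3 2 -2.050 1.759
4 2 2.725 -1.874
5 2 -3.309 2.537
6 2 4.194 -3.055
7 2 -5.208 3.889
8 2 6.531 -4.819
9 -2 -11.151 6.049
10 -2 12.447 -10.546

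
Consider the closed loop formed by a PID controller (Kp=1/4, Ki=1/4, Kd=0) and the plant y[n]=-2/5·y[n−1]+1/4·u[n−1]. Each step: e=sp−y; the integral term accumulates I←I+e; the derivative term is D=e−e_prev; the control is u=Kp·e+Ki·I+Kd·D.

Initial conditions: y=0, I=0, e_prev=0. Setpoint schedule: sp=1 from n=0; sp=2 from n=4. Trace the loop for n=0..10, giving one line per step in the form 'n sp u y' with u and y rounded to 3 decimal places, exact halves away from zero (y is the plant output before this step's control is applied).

0 1 0.500 0.000
1 1 0.688 0.125
2 1 0.908 0.122
3 1 1.099 0.178
4 2 1.792 0.204
5 2 2.160 0.367
6 2 2.555 0.393
7 2 2.912 0.481
8 2 3.265 0.536
9 2 3.598 0.602
10 2 3.919 0.659

(exact arithmetic carried between steps; '≈' marks a value shown rounded to 6 d.p. or computed from one; I and e_prev carry over from the previous line; the table rounds u and y to 3 d.p., halves away from zero)
n=0: y=0, sp=1, e=sp−y=1; I=1, D=e−e_prev=1; u=1/4·1+1/4·1+0·1=0.5; next y=-2/5·0+1/4·0.5=0.125
n=1: y=0.125, sp=1, e=sp−y=0.875; I=1.875, D=e−e_prev=-0.125; u=1/4·0.875+1/4·1.875+0·(-0.125)=0.6875; next y=-2/5·0.125+1/4·0.6875=0.121875
n=2: y=0.121875, sp=1, e=sp−y=0.878125; I=2.753125, D=e−e_prev=0.003125; u=1/4·0.878125+1/4·2.753125+0·0.003125≈0.907813; next y=-2/5·0.121875+1/4·0.907813≈0.178203
n=3: y≈0.178203, sp=1, e=sp−y≈0.821797; I≈3.574922, D=e−e_prev≈-0.056328; u=1/4·0.821797+1/4·3.574922+0·(-0.056328)≈1.099180; next y=-2/5·0.178203+1/4·1.099180≈0.203514
n=4: y≈0.203514, sp=2, e=sp−y≈1.796486; I≈5.371408, D=e−e_prev≈0.974689; u=1/4·1.796486+1/4·5.371408+0·0.974689≈1.791974; next y=-2/5·0.203514+1/4·1.791974≈0.366588
n=5: y≈0.366588, sp=2, e=sp−y≈1.633412; I≈7.004820, D=e−e_prev≈-0.163074; u=1/4·1.633412+1/4·7.004820+0·(-0.163074)≈2.159558; next y=-2/5·0.366588+1/4·2.159558≈0.393254
n=6: y≈0.393254, sp=2, e=sp−y≈1.606746; I≈8.611566, D=e−e_prev≈-0.026666; u=1/4·1.606746+1/4·8.611566+0·(-0.026666)≈2.554578; next y=-2/5·0.393254+1/4·2.554578≈0.481343
n=7: y≈0.481343, sp=2, e=sp−y≈1.518657; I≈10.130223, D=e−e_prev≈-0.088088; u=1/4·1.518657+1/4·10.130223+0·(-0.088088)≈2.912220; next y=-2/5·0.481343+1/4·2.912220≈0.535518
n=8: y≈0.535518, sp=2, e=sp−y≈1.464482; I≈11.594705, D=e−e_prev≈-0.054175; u=1/4·1.464482+1/4·11.594705+0·(-0.054175)≈3.264797; next y=-2/5·0.535518+1/4·3.264797≈0.601992
n=9: y≈0.601992, sp=2, e=sp−y≈1.398008; I≈12.992713, D=e−e_prev≈-0.066474; u=1/4·1.398008+1/4·12.992713+0·(-0.066474)≈3.597680; next y=-2/5·0.601992+1/4·3.597680≈0.658623
n=10: y≈0.658623, sp=2, e=sp−y≈1.341377; I≈14.334090, D=e−e_prev≈-0.056631; u=1/4·1.341377+1/4·14.334090+0·(-0.056631)≈3.918867; next y=-2/5·0.658623+1/4·3.918867≈0.716267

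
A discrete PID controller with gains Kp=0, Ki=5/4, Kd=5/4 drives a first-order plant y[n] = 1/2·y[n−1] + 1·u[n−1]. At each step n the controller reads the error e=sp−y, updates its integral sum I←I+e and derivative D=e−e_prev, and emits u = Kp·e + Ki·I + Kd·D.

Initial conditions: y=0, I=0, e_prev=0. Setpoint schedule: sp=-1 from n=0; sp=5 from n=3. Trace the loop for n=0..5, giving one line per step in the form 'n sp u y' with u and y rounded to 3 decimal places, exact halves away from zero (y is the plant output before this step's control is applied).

0 -1 -2.500 0.000
1 -1 3.750 -2.500
2 -1 -10.000 2.500
3 5 35.000 -8.750
4 5 -67.813 30.625
5 5 157.188 -52.500

(exact arithmetic carried between steps; '≈' marks a value shown rounded to 6 d.p. or computed from one; I and e_prev carry over from the previous line; the table rounds u and y to 3 d.p., halves away from zero)
n=0: y=0, sp=-1, e=sp−y=-1; I=-1, D=e−e_prev=-1; u=0·(-1)+5/4·(-1)+5/4·(-1)=-2.5; next y=1/2·0+1·(-2.5)=-2.5
n=1: y=-2.5, sp=-1, e=sp−y=1.5; I=0.5, D=e−e_prev=2.5; u=0·1.5+5/4·0.5+5/4·2.5=3.75; next y=1/2·(-2.5)+1·3.75=2.5
n=2: y=2.5, sp=-1, e=sp−y=-3.5; I=-3, D=e−e_prev=-5; u=0·(-3.5)+5/4·(-3)+5/4·(-5)=-10; next y=1/2·2.5+1·(-10)=-8.75
n=3: y=-8.75, sp=5, e=sp−y=13.75; I=10.75, D=e−e_prev=17.25; u=0·13.75+5/4·10.75+5/4·17.25=35; next y=1/2·(-8.75)+1·35=30.625
n=4: y=30.625, sp=5, e=sp−y=-25.625; I=-14.875, D=e−e_prev=-39.375; u=0·(-25.625)+5/4·(-14.875)+5/4·(-39.375)=-67.8125; next y=1/2·30.625+1·(-67.8125)=-52.5
n=5: y=-52.5, sp=5, e=sp−y=57.5; I=42.625, D=e−e_prev=83.125; u=0·57.5+5/4·42.625+5/4·83.125=157.1875; next y=1/2·(-52.5)+1·157.1875=130.9375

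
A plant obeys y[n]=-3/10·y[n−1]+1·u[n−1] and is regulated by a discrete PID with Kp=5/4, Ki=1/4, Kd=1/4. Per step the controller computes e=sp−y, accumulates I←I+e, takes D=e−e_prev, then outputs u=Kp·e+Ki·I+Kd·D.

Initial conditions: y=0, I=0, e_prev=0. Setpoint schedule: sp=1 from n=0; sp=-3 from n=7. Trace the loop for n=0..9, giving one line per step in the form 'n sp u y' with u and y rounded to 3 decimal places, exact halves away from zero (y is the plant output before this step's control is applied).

0 1 1.750 0.000
1 1 -1.313 1.750
2 1 5.216 -1.838
3 1 -8.280 5.767
4 1 20.039 -10.010
5 1 -38.993 23.042
6 1 84.416 -45.905
7 -3 -180.257 98.188
8 -3 370.296 -209.713
9 -3 -780.116 433.210

(exact arithmetic carried between steps; '≈' marks a value shown rounded to 6 d.p. or computed from one; I and e_prev carry over from the previous line; the table rounds u and y to 3 d.p., halves away from zero)
n=0: y=0, sp=1, e=sp−y=1; I=1, D=e−e_prev=1; u=5/4·1+1/4·1+1/4·1=1.75; next y=-3/10·0+1·1.75=1.75
n=1: y=1.75, sp=1, e=sp−y=-0.75; I=0.25, D=e−e_prev=-1.75; u=5/4·(-0.75)+1/4·0.25+1/4·(-1.75)=-1.3125; next y=-3/10·1.75+1·(-1.3125)=-1.8375
n=2: y=-1.8375, sp=1, e=sp−y=2.8375; I=3.0875, D=e−e_prev=3.5875; u=5/4·2.8375+1/4·3.0875+1/4·3.5875=5.215625; next y=-3/10·(-1.8375)+1·5.215625=5.766875
n=3: y=5.766875, sp=1, e=sp−y=-4.766875; I=-1.679375, D=e−e_prev=-7.604375; u=5/4·(-4.766875)+1/4·(-1.679375)+1/4·(-7.604375)≈-8.279531; next y=-3/10·5.766875+1·(-8.279531)≈-10.009594
n=4: y≈-10.009594, sp=1, e=sp−y≈11.009594; I≈9.330219, D=e−e_prev≈15.776469; u=5/4·11.009594+1/4·9.330219+1/4·15.776469≈20.038664; next y=-3/10·(-10.009594)+1·20.038664≈23.041542
n=5: y≈23.041542, sp=1, e=sp−y≈-22.041542; I≈-12.711323, D=e−e_prev≈-33.051136; u=5/4·(-22.041542)+1/4·(-12.711323)+1/4·(-33.051136)≈-38.992543; next y=-3/10·23.041542+1·(-38.992543)≈-45.905005
n=6: y≈-45.905005, sp=1, e=sp−y≈46.905005; I≈34.193682, D=e−e_prev≈68.946547; u=5/4·46.905005+1/4·34.193682+1/4·68.946547≈84.416314; next y=-3/10·(-45.905005)+1·84.416314≈98.187815
n=7: y≈98.187815, sp=-3, e=sp−y≈-101.187815; I≈-66.994134, D=e−e_prev≈-148.092821; u=5/4·(-101.187815)+1/4·(-66.994134)+1/4·(-148.092821)≈-180.256508; next y=-3/10·98.187815+1·(-180.256508)≈-209.712852
n=8: y≈-209.712852, sp=-3, e=sp−y≈206.712852; I≈139.718719, D=e−e_prev≈307.900668; u=5/4·206.712852+1/4·139.718719+1/4·307.900668≈370.295912; next y=-3/10·(-209.712852)+1·370.295912≈433.209768
n=9: y≈433.209768, sp=-3, e=sp−y≈-436.209768; I≈-296.491049, D=e−e_prev≈-642.922620; u=5/4·(-436.209768)+1/4·(-296.491049)+1/4·(-642.922620)≈-780.115627; next y=-3/10·433.209768+1·(-780.115627)≈-910.078558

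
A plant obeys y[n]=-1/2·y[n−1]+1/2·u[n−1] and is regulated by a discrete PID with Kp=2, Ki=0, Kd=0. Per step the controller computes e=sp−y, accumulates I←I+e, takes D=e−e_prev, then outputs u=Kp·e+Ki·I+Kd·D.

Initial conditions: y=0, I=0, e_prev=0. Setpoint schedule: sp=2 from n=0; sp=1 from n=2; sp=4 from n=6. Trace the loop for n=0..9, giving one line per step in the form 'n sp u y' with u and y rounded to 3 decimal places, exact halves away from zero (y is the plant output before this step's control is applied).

0 2 4.000 0.000
1 2 0.000 2.000
2 1 4.000 -1.000
3 1 -3.000 2.500
4 1 7.500 -2.750
5 1 -8.250 5.125
6 4 21.375 -6.688
7 4 -20.063 14.031
8 4 42.094 -17.047
9 4 -51.141 29.570

(exact arithmetic carried between steps; '≈' marks a value shown rounded to 6 d.p. or computed from one; I and e_prev carry over from the previous line; the table rounds u and y to 3 d.p., halves away from zero)
n=0: y=0, sp=2, e=sp−y=2; I=2, D=e−e_prev=2; u=2·2+0·2+0·2=4; next y=-1/2·0+1/2·4=2
n=1: y=2, sp=2, e=sp−y=0; I=2, D=e−e_prev=-2; u=2·0+0·2+0·(-2)=0; next y=-1/2·2+1/2·0=-1
n=2: y=-1, sp=1, e=sp−y=2; I=4, D=e−e_prev=2; u=2·2+0·4+0·2=4; next y=-1/2·(-1)+1/2·4=2.5
n=3: y=2.5, sp=1, e=sp−y=-1.5; I=2.5, D=e−e_prev=-3.5; u=2·(-1.5)+0·2.5+0·(-3.5)=-3; next y=-1/2·2.5+1/2·(-3)=-2.75
n=4: y=-2.75, sp=1, e=sp−y=3.75; I=6.25, D=e−e_prev=5.25; u=2·3.75+0·6.25+0·5.25=7.5; next y=-1/2·(-2.75)+1/2·7.5=5.125
n=5: y=5.125, sp=1, e=sp−y=-4.125; I=2.125, D=e−e_prev=-7.875; u=2·(-4.125)+0·2.125+0·(-7.875)=-8.25; next y=-1/2·5.125+1/2·(-8.25)=-6.6875
n=6: y=-6.6875, sp=4, e=sp−y=10.6875; I=12.8125, D=e−e_prev=14.8125; u=2·10.6875+0·12.8125+0·14.8125=21.375; next y=-1/2·(-6.6875)+1/2·21.375=14.03125
n=7: y=14.03125, sp=4, e=sp−y=-10.03125; I=2.78125, D=e−e_prev=-20.71875; u=2·(-10.03125)+0·2.78125+0·(-20.71875)=-20.0625; next y=-1/2·14.03125+1/2·(-20.0625)=-17.046875
n=8: y=-17.046875, sp=4, e=sp−y=21.046875; I=23.828125, D=e−e_prev=31.078125; u=2·21.046875+0·23.828125+0·31.078125=42.09375; next y=-1/2·(-17.046875)+1/2·42.09375≈29.570313
n=9: y≈29.570313, sp=4, e=sp−y≈-25.570313; I≈-1.742188, D=e−e_prev≈-46.617188; u=2·(-25.570313)+0·(-1.742188)+0·(-46.617188)≈-51.140625; next y=-1/2·29.570313+1/2·(-51.140625)≈-40.355469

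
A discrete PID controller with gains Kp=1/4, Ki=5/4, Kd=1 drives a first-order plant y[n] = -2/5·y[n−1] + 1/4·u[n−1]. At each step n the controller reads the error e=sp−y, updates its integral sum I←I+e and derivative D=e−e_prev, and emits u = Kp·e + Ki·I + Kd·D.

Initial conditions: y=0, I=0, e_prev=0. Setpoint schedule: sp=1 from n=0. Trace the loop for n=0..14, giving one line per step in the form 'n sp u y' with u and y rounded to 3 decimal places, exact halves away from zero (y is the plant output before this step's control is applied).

(exact arithmetic carried between steps; '≈' marks a value shown rounded to 6 d.p. or computed from one; I and e_prev carry over from the previous line; the table rounds u and y to 3 d.p., halves away from zero)
n=0: y=0, sp=1, e=sp−y=1; I=1, D=e−e_prev=1; u=1/4·1+5/4·1+1·1=2.5; next y=-2/5·0+1/4·2.5=0.625
n=1: y=0.625, sp=1, e=sp−y=0.375; I=1.375, D=e−e_prev=-0.625; u=1/4·0.375+5/4·1.375+1·(-0.625)=1.1875; next y=-2/5·0.625+1/4·1.1875=0.046875
n=2: y=0.046875, sp=1, e=sp−y=0.953125; I=2.328125, D=e−e_prev=0.578125; u=1/4·0.953125+5/4·2.328125+1·0.578125≈3.726563; next y=-2/5·0.046875+1/4·3.726563≈0.912891
n=3: y≈0.912891, sp=1, e=sp−y≈0.087109; I≈2.415234, D=e−e_prev≈-0.866016; u=1/4·0.087109+5/4·2.415234+1·(-0.866016)≈2.174805; next y=-2/5·0.912891+1/4·2.174805≈0.178545
n=4: y≈0.178545, sp=1, e=sp−y≈0.821455; I≈3.236689, D=e−e_prev≈0.734346; u=1/4·0.821455+5/4·3.236689+1·0.734346≈4.985571; next y=-2/5·0.178545+1/4·4.985571≈1.174975
n=5: y≈1.174975, sp=1, e=sp−y≈-0.174975; I≈3.061715, D=e−e_prev≈-0.996430; u=1/4·(-0.174975)+5/4·3.061715+1·(-0.996430)≈2.786970; next y=-2/5·1.174975+1/4·2.786970≈0.226752
n=6: y≈0.226752, sp=1, e=sp−y≈0.773248; I≈3.834962, D=e−e_prev≈0.948222; u=1/4·0.773248+5/4·3.834962+1·0.948222≈5.935237; next y=-2/5·0.226752+1/4·5.935237≈1.393108
n=7: y≈1.393108, sp=1, e=sp−y≈-0.393108; I≈3.441854, D=e−e_prev≈-1.166356; u=1/4·(-0.393108)+5/4·3.441854+1·(-1.166356)≈3.037684; next y=-2/5·1.393108+1/4·3.037684≈0.202178
n=8: y≈0.202178, sp=1, e=sp−y≈0.797822; I≈4.239676, D=e−e_prev≈1.190930; u=1/4·0.797822+5/4·4.239676+1·1.190930≈6.689981; next y=-2/5·0.202178+1/4·6.689981≈1.591624
n=9: y≈1.591624, sp=1, e=sp−y≈-0.591624; I≈3.648052, D=e−e_prev≈-1.389446; u=1/4·(-0.591624)+5/4·3.648052+1·(-1.389446)≈3.022713; next y=-2/5·1.591624+1/4·3.022713≈0.119028
n=10: y≈0.119028, sp=1, e=sp−y≈0.880972; I≈4.529023, D=e−e_prev≈1.472596; u=1/4·0.880972+5/4·4.529023+1·1.472596≈7.354118; next y=-2/5·0.119028+1/4·7.354118≈1.790918
n=11: y≈1.790918, sp=1, e=sp−y≈-0.790918; I≈3.738105, D=e−e_prev≈-1.671890; u=1/4·(-0.790918)+5/4·3.738105+1·(-1.671890)≈2.803013; next y=-2/5·1.790918+1/4·2.803013≈-0.015614
n=12: y≈-0.015614, sp=1, e=sp−y≈1.015614; I≈4.753719, D=e−e_prev≈1.806532; u=1/4·1.015614+5/4·4.753719+1·1.806532≈8.002585; next y=-2/5·(-0.015614)+1/4·8.002585≈2.006892
n=13: y≈2.006892, sp=1, e=sp−y≈-1.006892; I≈3.746828, D=e−e_prev≈-2.022506; u=1/4·(-1.006892)+5/4·3.746828+1·(-2.022506)≈2.409306; next y=-2/5·2.006892+1/4·2.409306≈-0.200430
n=14: y≈-0.200430, sp=1, e=sp−y≈1.200430; I≈4.947258, D=e−e_prev≈2.207322; u=1/4·1.200430+5/4·4.947258+1·2.207322≈8.691502; next y=-2/5·(-0.200430)+1/4·8.691502≈2.253048

0 1 2.500 0.000
1 1 1.188 0.625
2 1 3.727 0.047
3 1 2.175 0.913
4 1 4.986 0.179
5 1 2.787 1.175
6 1 5.935 0.227
7 1 3.038 1.393
8 1 6.690 0.202
9 1 3.023 1.592
10 1 7.354 0.119
11 1 2.803 1.791
12 1 8.003 -0.016
13 1 2.409 2.007
14 1 8.692 -0.200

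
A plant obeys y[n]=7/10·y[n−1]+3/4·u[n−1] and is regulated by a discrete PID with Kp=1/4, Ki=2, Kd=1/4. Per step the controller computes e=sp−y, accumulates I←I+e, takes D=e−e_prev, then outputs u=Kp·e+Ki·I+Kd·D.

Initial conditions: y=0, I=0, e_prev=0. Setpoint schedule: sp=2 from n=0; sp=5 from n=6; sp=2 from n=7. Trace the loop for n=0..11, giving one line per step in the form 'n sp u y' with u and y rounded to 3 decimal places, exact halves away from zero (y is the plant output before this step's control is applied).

(exact arithmetic carried between steps; '≈' marks a value shown rounded to 6 d.p. or computed from one; I and e_prev carry over from the previous line; the table rounds u and y to 3 d.p., halves away from zero)
n=0: y=0, sp=2, e=sp−y=2; I=2, D=e−e_prev=2; u=1/4·2+2·2+1/4·2=5; next y=7/10·0+3/4·5=3.75
n=1: y=3.75, sp=2, e=sp−y=-1.75; I=0.25, D=e−e_prev=-3.75; u=1/4·(-1.75)+2·0.25+1/4·(-3.75)=-0.875; next y=7/10·3.75+3/4·(-0.875)=1.96875
n=2: y=1.96875, sp=2, e=sp−y=0.03125; I=0.28125, D=e−e_prev=1.78125; u=1/4·0.03125+2·0.28125+1/4·1.78125=1.015625; next y=7/10·1.96875+3/4·1.015625≈2.139844
n=3: y≈2.139844, sp=2, e=sp−y≈-0.139844; I≈0.141406, D=e−e_prev≈-0.171094; u=1/4·(-0.139844)+2·0.141406+1/4·(-0.171094)≈0.205078; next y=7/10·2.139844+3/4·0.205078≈1.651699
n=4: y≈1.651699, sp=2, e=sp−y≈0.348301; I≈0.489707, D=e−e_prev≈0.488145; u=1/4·0.348301+2·0.489707+1/4·0.488145≈1.188525; next y=7/10·1.651699+3/4·1.188525≈2.047583
n=5: y≈2.047583, sp=2, e=sp−y≈-0.047583; I≈0.442124, D=e−e_prev≈-0.395884; u=1/4·(-0.047583)+2·0.442124+1/4·(-0.395884)≈0.773380; next y=7/10·2.047583+3/4·0.773380≈2.013344
n=6: y≈2.013344, sp=5, e=sp−y≈2.986656; I≈3.428780, D=e−e_prev≈3.034240; u=1/4·2.986656+2·3.428780+1/4·3.034240≈8.362784; next y=7/10·2.013344+3/4·8.362784≈7.681429
n=7: y≈7.681429, sp=2, e=sp−y≈-5.681429; I≈-2.252649, D=e−e_prev≈-8.668085; u=1/4·(-5.681429)+2·(-2.252649)+1/4·(-8.668085)≈-8.092675; next y=7/10·7.681429+3/4·(-8.092675)≈-0.692507
n=8: y≈-0.692507, sp=2, e=sp−y≈2.692507; I≈0.439858, D=e−e_prev≈8.373935; u=1/4·2.692507+2·0.439858+1/4·8.373935≈3.646327; next y=7/10·(-0.692507)+3/4·3.646327≈2.249990
n=9: y≈2.249990, sp=2, e=sp−y≈-0.249990; I≈0.189868, D=e−e_prev≈-2.942497; u=1/4·(-0.249990)+2·0.189868+1/4·(-2.942497)≈-0.418386; next y=7/10·2.249990+3/4·(-0.418386)≈1.261204
n=10: y≈1.261204, sp=2, e=sp−y≈0.738796; I≈0.928664, D=e−e_prev≈0.988787; u=1/4·0.738796+2·0.928664+1/4·0.988787≈2.289224; next y=7/10·1.261204+3/4·2.289224≈2.599761
n=11: y≈2.599761, sp=2, e=sp−y≈-0.599761; I≈0.328904, D=e−e_prev≈-1.338557; u=1/4·(-0.599761)+2·0.328904+1/4·(-1.338557)≈0.173228; next y=7/10·2.599761+3/4·0.173228≈1.949753

0 2 5.000 0.000
1 2 -0.875 3.750
2 2 1.016 1.969
3 2 0.205 2.140
4 2 1.189 1.652
5 2 0.773 2.048
6 5 8.363 2.013
7 2 -8.093 7.681
8 2 3.646 -0.693
9 2 -0.418 2.250
10 2 2.289 1.261
11 2 0.173 2.600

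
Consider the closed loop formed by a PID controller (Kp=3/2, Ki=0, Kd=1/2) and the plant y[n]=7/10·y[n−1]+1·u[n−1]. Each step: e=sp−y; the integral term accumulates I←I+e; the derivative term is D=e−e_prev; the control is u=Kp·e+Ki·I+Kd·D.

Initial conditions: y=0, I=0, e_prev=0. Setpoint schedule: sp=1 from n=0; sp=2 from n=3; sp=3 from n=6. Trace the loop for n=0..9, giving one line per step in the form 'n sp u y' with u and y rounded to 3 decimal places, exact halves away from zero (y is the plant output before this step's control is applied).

(exact arithmetic carried between steps; '≈' marks a value shown rounded to 6 d.p. or computed from one; I and e_prev carry over from the previous line; the table rounds u and y to 3 d.p., halves away from zero)
n=0: y=0, sp=1, e=sp−y=1; I=1, D=e−e_prev=1; u=3/2·1+0·1+1/2·1=2; next y=7/10·0+1·2=2
n=1: y=2, sp=1, e=sp−y=-1; I=0, D=e−e_prev=-2; u=3/2·(-1)+0·0+1/2·(-2)=-2.5; next y=7/10·2+1·(-2.5)=-1.1
n=2: y=-1.1, sp=1, e=sp−y=2.1; I=2.1, D=e−e_prev=3.1; u=3/2·2.1+0·2.1+1/2·3.1=4.7; next y=7/10·(-1.1)+1·4.7=3.93
n=3: y=3.93, sp=2, e=sp−y=-1.93; I=0.17, D=e−e_prev=-4.03; u=3/2·(-1.93)+0·0.17+1/2·(-4.03)=-4.91; next y=7/10·3.93+1·(-4.91)=-2.159
n=4: y=-2.159, sp=2, e=sp−y=4.159; I=4.329, D=e−e_prev=6.089; u=3/2·4.159+0·4.329+1/2·6.089=9.283; next y=7/10·(-2.159)+1·9.283=7.7717
n=5: y=7.7717, sp=2, e=sp−y=-5.7717; I=-1.4427, D=e−e_prev=-9.9307; u=3/2·(-5.7717)+0·(-1.4427)+1/2·(-9.9307)=-13.6229; next y=7/10·7.7717+1·(-13.6229)=-8.18271
n=6: y=-8.18271, sp=3, e=sp−y=11.18271; I=9.74001, D=e−e_prev=16.95441; u=3/2·11.18271+0·9.74001+1/2·16.95441=25.25127; next y=7/10·(-8.18271)+1·25.25127=19.523373
n=7: y=19.523373, sp=3, e=sp−y=-16.523373; I=-6.783363, D=e−e_prev=-27.706083; u=3/2·(-16.523373)+0·(-6.783363)+1/2·(-27.706083)=-38.638101; next y=7/10·19.523373+1·(-38.638101)≈-24.971740
n=8: y≈-24.971740, sp=3, e=sp−y≈27.971740; I≈21.188377, D=e−e_prev≈44.495113; u=3/2·27.971740+0·21.188377+1/2·44.495113≈64.205166; next y=7/10·(-24.971740)+1·64.205166≈46.724948
n=9: y≈46.724948, sp=3, e=sp−y≈-43.724948; I≈-22.536571, D=e−e_prev≈-71.696688; u=3/2·(-43.724948)+0·(-22.536571)+1/2·(-71.696688)≈-101.435767; next y=7/10·46.724948+1·(-101.435767)≈-68.728303

0 1 2.000 0.000
1 1 -2.500 2.000
2 1 4.700 -1.100
3 2 -4.910 3.930
4 2 9.283 -2.159
5 2 -13.623 7.772
6 3 25.251 -8.183
7 3 -38.638 19.523
8 3 64.205 -24.972
9 3 -101.436 46.725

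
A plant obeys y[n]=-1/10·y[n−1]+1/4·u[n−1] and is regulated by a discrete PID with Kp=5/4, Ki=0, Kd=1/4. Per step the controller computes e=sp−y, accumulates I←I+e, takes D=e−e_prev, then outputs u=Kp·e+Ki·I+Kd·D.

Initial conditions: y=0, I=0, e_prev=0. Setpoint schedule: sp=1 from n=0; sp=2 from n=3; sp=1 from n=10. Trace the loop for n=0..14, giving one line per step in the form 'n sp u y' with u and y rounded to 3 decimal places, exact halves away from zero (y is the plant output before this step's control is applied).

0 1 1.500 0.000
1 1 0.688 0.375
2 1 1.142 0.134
3 2 2.375 0.272
4 2 1.718 0.567
5 2 2.082 0.373
6 2 1.868 0.483
7 2 1.993 0.419
8 2 1.920 0.456
9 2 1.962 0.434
10 1 0.438 0.447
11 1 1.265 0.065
12 1 0.802 0.310
13 1 1.073 0.169
14 1 0.915 0.251

(exact arithmetic carried between steps; '≈' marks a value shown rounded to 6 d.p. or computed from one; I and e_prev carry over from the previous line; the table rounds u and y to 3 d.p., halves away from zero)
n=0: y=0, sp=1, e=sp−y=1; I=1, D=e−e_prev=1; u=5/4·1+0·1+1/4·1=1.5; next y=-1/10·0+1/4·1.5=0.375
n=1: y=0.375, sp=1, e=sp−y=0.625; I=1.625, D=e−e_prev=-0.375; u=5/4·0.625+0·1.625+1/4·(-0.375)=0.6875; next y=-1/10·0.375+1/4·0.6875=0.134375
n=2: y=0.134375, sp=1, e=sp−y=0.865625; I=2.490625, D=e−e_prev=0.240625; u=5/4·0.865625+0·2.490625+1/4·0.240625≈1.142188; next y=-1/10·0.134375+1/4·1.142188≈0.272109
n=3: y≈0.272109, sp=2, e=sp−y≈1.727891; I≈4.218516, D=e−e_prev≈0.862266; u=5/4·1.727891+0·4.218516+1/4·0.862266≈2.375430; next y=-1/10·0.272109+1/4·2.375430≈0.566646
n=4: y≈0.566646, sp=2, e=sp−y≈1.433354; I≈5.651869, D=e−e_prev≈-0.294537; u=5/4·1.433354+0·5.651869+1/4·(-0.294537)≈1.718058; next y=-1/10·0.566646+1/4·1.718058≈0.372850
n=5: y≈0.372850, sp=2, e=sp−y≈1.627150; I≈7.279019, D=e−e_prev≈0.193797; u=5/4·1.627150+0·7.279019+1/4·0.193797≈2.082387; next y=-1/10·0.372850+1/4·2.082387≈0.483312
n=6: y≈0.483312, sp=2, e=sp−y≈1.516688; I≈8.795708, D=e−e_prev≈-0.110462; u=5/4·1.516688+0·8.795708+1/4·(-0.110462)≈1.868245; next y=-1/10·0.483312+1/4·1.868245≈0.418730
n=7: y≈0.418730, sp=2, e=sp−y≈1.581270; I≈10.376978, D=e−e_prev≈0.064582; u=5/4·1.581270+0·10.376978+1/4·0.064582≈1.992733; next y=-1/10·0.418730+1/4·1.992733≈0.456310
n=8: y≈0.456310, sp=2, e=sp−y≈1.543690; I≈11.920667, D=e−e_prev≈-0.037580; u=5/4·1.543690+0·11.920667+1/4·(-0.037580)≈1.920217; next y=-1/10·0.456310+1/4·1.920217≈0.434423
n=9: y≈0.434423, sp=2, e=sp−y≈1.565577; I≈13.486244, D=e−e_prev≈0.021887; u=5/4·1.565577+0·13.486244+1/4·0.021887≈1.962443; next y=-1/10·0.434423+1/4·1.962443≈0.447168
n=10: y≈0.447168, sp=1, e=sp−y≈0.552832; I≈14.039076, D=e−e_prev≈-1.012745; u=5/4·0.552832+0·14.039076+1/4·(-1.012745)≈0.437853; next y=-1/10·0.447168+1/4·0.437853≈0.064746
n=11: y≈0.064746, sp=1, e=sp−y≈0.935254; I≈14.974329, D=e−e_prev≈0.382422; u=5/4·0.935254+0·14.974329+1/4·0.382422≈1.264672; next y=-1/10·0.064746+1/4·1.264672≈0.309693
n=12: y≈0.309693, sp=1, e=sp−y≈0.690307; I≈15.664636, D=e−e_prev≈-0.244947; u=5/4·0.690307+0·15.664636+1/4·(-0.244947)≈0.801646; next y=-1/10·0.309693+1/4·0.801646≈0.169442
n=13: y≈0.169442, sp=1, e=sp−y≈0.830558; I≈16.495194, D=e−e_prev≈0.140251; u=5/4·0.830558+0·16.495194+1/4·0.140251≈1.073260; next y=-1/10·0.169442+1/4·1.073260≈0.251371
n=14: y≈0.251371, sp=1, e=sp−y≈0.748629; I≈17.243823, D=e−e_prev≈-0.081928; u=5/4·0.748629+0·17.243823+1/4·(-0.081928)≈0.915304; next y=-1/10·0.251371+1/4·0.915304≈0.203689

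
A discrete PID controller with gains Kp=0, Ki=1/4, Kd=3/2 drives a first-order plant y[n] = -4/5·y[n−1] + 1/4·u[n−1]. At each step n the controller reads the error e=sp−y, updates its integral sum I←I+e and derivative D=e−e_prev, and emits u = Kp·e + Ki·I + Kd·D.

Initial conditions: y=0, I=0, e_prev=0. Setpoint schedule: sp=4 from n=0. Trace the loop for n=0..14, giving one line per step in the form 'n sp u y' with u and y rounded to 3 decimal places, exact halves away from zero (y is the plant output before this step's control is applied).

(exact arithmetic carried between steps; '≈' marks a value shown rounded to 6 d.p. or computed from one; I and e_prev carry over from the previous line; the table rounds u and y to 3 d.p., halves away from zero)
n=0: y=0, sp=4, e=sp−y=4; I=4, D=e−e_prev=4; u=0·4+1/4·4+3/2·4=7; next y=-4/5·0+1/4·7=1.75
n=1: y=1.75, sp=4, e=sp−y=2.25; I=6.25, D=e−e_prev=-1.75; u=0·2.25+1/4·6.25+3/2·(-1.75)=-1.0625; next y=-4/5·1.75+1/4·(-1.0625)=-1.665625
n=2: y=-1.665625, sp=4, e=sp−y=5.665625; I=11.915625, D=e−e_prev=3.415625; u=0·5.665625+1/4·11.915625+3/2·3.415625≈8.102344; next y=-4/5·(-1.665625)+1/4·8.102344≈3.358086
n=3: y≈3.358086, sp=4, e=sp−y≈0.641914; I≈12.557539, D=e−e_prev≈-5.023711; u=0·0.641914+1/4·12.557539+3/2·(-5.023711)≈-4.396182; next y=-4/5·3.358086+1/4·(-4.396182)≈-3.785514
n=4: y≈-3.785514, sp=4, e=sp−y≈7.785514; I≈20.343053, D=e−e_prev≈7.143600; u=0·7.785514+1/4·20.343053+3/2·7.143600≈15.801163; next y=-4/5·(-3.785514)+1/4·15.801163≈6.978702
n=5: y≈6.978702, sp=4, e=sp−y≈-2.978702; I≈17.364351, D=e−e_prev≈-10.764216; u=0·(-2.978702)+1/4·17.364351+3/2·(-10.764216)≈-11.805237; next y=-4/5·6.978702+1/4·(-11.805237)≈-8.534271
n=6: y≈-8.534271, sp=4, e=sp−y≈12.534271; I≈29.898622, D=e−e_prev≈15.512973; u=0·12.534271+1/4·29.898622+3/2·15.512973≈30.744115; next y=-4/5·(-8.534271)+1/4·30.744115≈14.513446
n=7: y≈14.513446, sp=4, e=sp−y≈-10.513446; I≈19.385176, D=e−e_prev≈-23.047717; u=0·(-10.513446)+1/4·19.385176+3/2·(-23.047717)≈-29.725281; next y=-4/5·14.513446+1/4·(-29.725281)≈-19.042077
n=8: y≈-19.042077, sp=4, e=sp−y≈23.042077; I≈42.427253, D=e−e_prev≈33.555522; u=0·23.042077+1/4·42.427253+3/2·33.555522≈60.940096; next y=-4/5·(-19.042077)+1/4·60.940096≈30.468685
n=9: y≈30.468685, sp=4, e=sp−y≈-26.468685; I≈15.958568, D=e−e_prev≈-49.510762; u=0·(-26.468685)+1/4·15.958568+3/2·(-49.510762)≈-70.276501; next y=-4/5·30.468685+1/4·(-70.276501)≈-41.944074
n=10: y≈-41.944074, sp=4, e=sp−y≈45.944074; I≈61.902641, D=e−e_prev≈72.412759; u=0·45.944074+1/4·61.902641+3/2·72.412759≈124.094799; next y=-4/5·(-41.944074)+1/4·124.094799≈64.578959
n=11: y≈64.578959, sp=4, e=sp−y≈-60.578959; I≈1.323683, D=e−e_prev≈-106.523032; u=0·(-60.578959)+1/4·1.323683+3/2·(-106.523032)≈-159.453628; next y=-4/5·64.578959+1/4·(-159.453628)≈-91.526574
n=12: y≈-91.526574, sp=4, e=sp−y≈95.526574; I≈96.850256, D=e−e_prev≈156.105532; u=0·95.526574+1/4·96.850256+3/2·156.105532≈258.370863; next y=-4/5·(-91.526574)+1/4·258.370863≈137.813975
n=13: y≈137.813975, sp=4, e=sp−y≈-133.813975; I≈-36.963718, D=e−e_prev≈-229.340548; u=0·(-133.813975)+1/4·(-36.963718)+3/2·(-229.340548)≈-353.251752; next y=-4/5·137.813975+1/4·(-353.251752)≈-198.564118
n=14: y≈-198.564118, sp=4, e=sp−y≈202.564118; I≈165.600400, D=e−e_prev≈336.378093; u=0·202.564118+1/4·165.600400+3/2·336.378093≈545.967239; next y=-4/5·(-198.564118)+1/4·545.967239≈295.343104

0 4 7.000 0.000
1 4 -1.063 1.750
2 4 8.102 -1.666
3 4 -4.396 3.358
4 4 15.801 -3.786
5 4 -11.805 6.979
6 4 30.744 -8.534
7 4 -29.725 14.513
8 4 60.940 -19.042
9 4 -70.277 30.469
10 4 124.095 -41.944
11 4 -159.454 64.579
12 4 258.371 -91.527
13 4 -353.252 137.814
14 4 545.967 -198.564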